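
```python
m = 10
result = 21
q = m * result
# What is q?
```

Trace:
`m = 10` → m = 10
`result = 21` → result = 21
`q = m * result` → q = 210
So q = 210

Answer: 210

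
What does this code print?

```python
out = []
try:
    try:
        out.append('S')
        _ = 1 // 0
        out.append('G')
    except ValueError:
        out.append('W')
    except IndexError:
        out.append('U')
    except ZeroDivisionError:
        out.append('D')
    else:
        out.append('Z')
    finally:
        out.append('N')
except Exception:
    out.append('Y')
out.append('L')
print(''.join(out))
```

Execution trace: 'S' (inner try body) → 'D' (inner except ZeroDivisionError) → 'N' (inner finally) → 'L' (after the try/except). Output: SDNL

Answer: SDNL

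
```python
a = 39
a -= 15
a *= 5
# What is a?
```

Trace:
`a = 39` → a = 39
`a -= 15` → a = 24
`a *= 5` → a = 120
So a = 120

Answer: 120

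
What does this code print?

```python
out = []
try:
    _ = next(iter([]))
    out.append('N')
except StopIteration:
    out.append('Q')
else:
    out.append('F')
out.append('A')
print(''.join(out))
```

Execution trace: 'Q' (except StopIteration) → 'A' (after the try/except). Output: QA

Answer: QA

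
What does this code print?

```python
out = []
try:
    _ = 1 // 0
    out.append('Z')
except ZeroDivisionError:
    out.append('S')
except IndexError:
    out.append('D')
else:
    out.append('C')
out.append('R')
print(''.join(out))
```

Execution trace: 'S' (except ZeroDivisionError) → 'R' (after the try/except). Output: SR

Answer: SR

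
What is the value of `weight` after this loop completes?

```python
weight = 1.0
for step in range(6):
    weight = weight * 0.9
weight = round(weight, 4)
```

Exponential decay: 1.0 * 0.9^6
`weight` takes the values: 1.0 → 0.9 → 0.81 → 0.729 → 0.6561 → 0.59049 → 0.531441 → 0.5314

Answer: 0.5314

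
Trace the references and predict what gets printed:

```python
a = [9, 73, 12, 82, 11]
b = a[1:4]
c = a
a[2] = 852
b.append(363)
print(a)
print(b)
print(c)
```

Key concept: slice vs alias.
Step by step:
`a = [9, 73, 12, 82, 11]` → a = [9, 73, 12, 82, 11]
`b = a[1:4]` → b = [73, 12, 82]
`c = a` → c = [9, 73, 12, 82, 11] (same object as a)
`a[2] = 852` → a = [9, 73, 852, 82, 11] (same object as c); c = [9, 73, 852, 82, 11] (same object as a)
`b.append(363)` → b = [73, 12, 82, 363]
`print(a)` → prints [9, 73, 852, 82, 11]
`print(b)` → prints [73, 12, 82, 363]
`print(c)` → prints [9, 73, 852, 82, 11]

Answer:
[9, 73, 852, 82, 11]
[73, 12, 82, 363]
[9, 73, 852, 82, 11]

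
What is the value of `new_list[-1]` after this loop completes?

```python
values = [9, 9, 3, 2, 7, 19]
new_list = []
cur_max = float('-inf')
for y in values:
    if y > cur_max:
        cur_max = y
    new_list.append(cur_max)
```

Running max ends at 19
`new_list` takes the values: [] → [9] → [9, 9] → [9, 9, 9] → [9, 9, 9, 9] → [9, 9, 9, 9, 9] → [9, 9, 9, 9, 9, 19]
So `new_list[-1]` = 19

Answer: 19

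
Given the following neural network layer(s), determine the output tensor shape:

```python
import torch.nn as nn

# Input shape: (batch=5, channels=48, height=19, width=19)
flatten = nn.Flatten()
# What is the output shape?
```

Input: (5, 48, 19, 19) -> Output: (5, 17328)

Answer: (5, 17328)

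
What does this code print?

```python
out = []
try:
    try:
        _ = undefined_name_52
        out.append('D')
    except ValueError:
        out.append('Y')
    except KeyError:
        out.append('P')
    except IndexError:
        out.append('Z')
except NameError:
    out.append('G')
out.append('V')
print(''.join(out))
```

Execution trace: 'G' (outer except NameError) → 'V' (after the try/except). Output: GV

Answer: GV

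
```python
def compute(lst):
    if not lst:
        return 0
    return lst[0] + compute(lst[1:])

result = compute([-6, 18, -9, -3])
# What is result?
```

(-6) + 18 + (-9) + (-3) + 0 = 0

Answer: 0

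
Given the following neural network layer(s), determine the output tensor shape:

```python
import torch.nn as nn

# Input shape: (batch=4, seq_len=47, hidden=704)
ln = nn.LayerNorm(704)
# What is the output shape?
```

Input: (4, 47, 704) -> Output: (4, 47, 704)

Answer: (4, 47, 704)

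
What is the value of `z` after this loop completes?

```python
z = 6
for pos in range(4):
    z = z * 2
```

Multiply by 2, 4 times: 6 * 2^4 = 96
`z` takes the values: 6 → 12 → 24 → 48 → 96

Answer: 96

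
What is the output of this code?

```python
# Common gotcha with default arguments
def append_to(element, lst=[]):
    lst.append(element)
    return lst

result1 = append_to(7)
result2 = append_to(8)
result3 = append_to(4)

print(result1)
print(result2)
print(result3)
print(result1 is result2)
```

Key concept: mutable default argument gotcha.
Step by step:
`result1 = append_to(7)` → result1 = [7]
`result2 = append_to(8)` → result1 = [7, 8] (same object as result2); result2 = [7, 8] (same object as result1)
`result3 = append_to(4)` → result1 = [7, 8, 4] (same object as result2, result3); result2 = [7, 8, 4] (same object as result1, result3); result3 = [7, 8, 4] (same object as result1, result2)
`print(result1)` → prints [7, 8, 4]
`print(result2)` → prints [7, 8, 4]
`print(result3)` → prints [7, 8, 4]
`print(result1 is result2)` → prints True

Answer:
[7, 8, 4]
[7, 8, 4]
[7, 8, 4]
True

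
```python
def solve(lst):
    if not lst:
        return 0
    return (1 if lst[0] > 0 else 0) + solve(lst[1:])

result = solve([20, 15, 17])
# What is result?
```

Count of positive elements in [20, 15, 17] = 3

Answer: 3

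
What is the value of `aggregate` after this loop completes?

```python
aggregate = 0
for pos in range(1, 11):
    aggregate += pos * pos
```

Sum of squares 1² to 10² = 385
`aggregate` takes the values: 0 → 1 → 5 → 14 → 30 → 55 → 91 → 140 → 204 → 285 → 385

Answer: 385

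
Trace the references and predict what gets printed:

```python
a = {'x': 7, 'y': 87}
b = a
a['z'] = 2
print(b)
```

Key concept: dict aliasing.
Step by step:
`a = {'x': 7, 'y': 87}` → a = {'x': 7, 'y': 87}
`b = a` → b = {'x': 7, 'y': 87} (same object as a)
`a['z'] = 2` → a = {'x': 7, 'y': 87, 'z': 2} (same object as b); b = {'x': 7, 'y': 87, 'z': 2} (same object as a)
`print(b)` → prints {'x': 7, 'y': 87, 'z': 2}

Answer: {'x': 7, 'y': 87, 'z': 2}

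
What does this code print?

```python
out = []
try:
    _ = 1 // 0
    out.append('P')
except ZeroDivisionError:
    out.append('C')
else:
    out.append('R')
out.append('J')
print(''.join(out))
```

Execution trace: 'C' (except ZeroDivisionError) → 'J' (after the try/except). Output: CJ

Answer: CJ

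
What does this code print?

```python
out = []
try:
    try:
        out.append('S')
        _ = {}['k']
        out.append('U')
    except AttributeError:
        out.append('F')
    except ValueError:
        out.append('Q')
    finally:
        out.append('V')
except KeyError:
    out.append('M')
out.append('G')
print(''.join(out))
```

Execution trace: 'S' (inner try body) → 'V' (inner finally) → 'M' (outer except KeyError) → 'G' (after the try/except). Output: SVMG

Answer: SVMG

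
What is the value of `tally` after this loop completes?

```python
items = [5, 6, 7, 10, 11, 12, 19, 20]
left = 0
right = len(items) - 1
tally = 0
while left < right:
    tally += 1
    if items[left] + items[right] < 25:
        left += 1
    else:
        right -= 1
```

Steps to find pair summing to 25
`tally` takes the values: 0 → 1 → 2 → 3 → 4 → 5 → 6 → 7

Answer: 7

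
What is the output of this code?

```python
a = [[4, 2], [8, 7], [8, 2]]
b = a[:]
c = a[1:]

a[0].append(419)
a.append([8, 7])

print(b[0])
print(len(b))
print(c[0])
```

Key concept: slice with nested mutation.
Step by step:
`a = [[4, 2], [8, 7], [8, 2]]` → a = [[4, 2], [8, 7], [8, 2]]
`b = a[:]` → b = [[4, 2], [8, 7], [8, 2]]
`c = a[1:]` → c = [[8, 7], [8, 2]]
`a[0].append(419)` → a = [[4, 2, 419], [8, 7], [8, 2]]; b = [[4, 2, 419], [8, 7], [8, 2]]
`a.append([8, 7])` → a = [[4, 2, 419], [8, 7], [8, 2], [8, 7]]
`print(b[0])` → prints [4, 2, 419]
`print(len(b))` → prints 3
`print(c[0])` → prints [8, 7]

Answer:
[4, 2, 419]
3
[8, 7]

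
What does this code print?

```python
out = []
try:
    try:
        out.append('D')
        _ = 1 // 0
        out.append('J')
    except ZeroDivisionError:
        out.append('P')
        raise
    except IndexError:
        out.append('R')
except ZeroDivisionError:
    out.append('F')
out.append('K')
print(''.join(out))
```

Execution trace: 'D' (inner try body) → 'P' (inner except ZeroDivisionError) → 'F' (outer except ZeroDivisionError) → 'K' (after the try/except). Output: DPFK

Answer: DPFK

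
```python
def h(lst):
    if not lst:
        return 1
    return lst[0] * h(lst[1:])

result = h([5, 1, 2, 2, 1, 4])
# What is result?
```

Product over [5, 1, 2, 2, 1, 4] = 5 * 1 * 2 * 2 * 1 * 4 = 80

Answer: 80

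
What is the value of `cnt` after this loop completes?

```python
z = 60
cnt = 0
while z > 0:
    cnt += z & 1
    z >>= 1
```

Count set bits in 60 (binary: 0b111100)
`cnt` takes the values: 0 → 1 → 2 → 3 → 4

Answer: 4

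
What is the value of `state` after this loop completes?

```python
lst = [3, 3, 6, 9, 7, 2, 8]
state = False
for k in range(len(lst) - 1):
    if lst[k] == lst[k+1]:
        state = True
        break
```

Check consecutive duplicates in [3, 3, 6, 9, 7, 2, 8]
`state` takes the values: False → True

Answer: True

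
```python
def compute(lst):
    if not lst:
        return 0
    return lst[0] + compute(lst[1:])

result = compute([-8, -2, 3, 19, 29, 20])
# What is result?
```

(-8) + (-2) + 3 + 19 + 29 + 20 + 0 = 61

Answer: 61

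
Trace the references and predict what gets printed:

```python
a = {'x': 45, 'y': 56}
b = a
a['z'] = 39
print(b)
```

Key concept: dict aliasing.
Step by step:
`a = {'x': 45, 'y': 56}` → a = {'x': 45, 'y': 56}
`b = a` → b = {'x': 45, 'y': 56} (same object as a)
`a['z'] = 39` → a = {'x': 45, 'y': 56, 'z': 39} (same object as b); b = {'x': 45, 'y': 56, 'z': 39} (same object as a)
`print(b)` → prints {'x': 45, 'y': 56, 'z': 39}

Answer: {'x': 45, 'y': 56, 'z': 39}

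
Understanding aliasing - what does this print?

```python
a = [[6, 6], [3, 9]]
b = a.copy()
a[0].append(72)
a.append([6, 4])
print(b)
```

Key concept: shallow copy with nested lists.
Step by step:
`a = [[6, 6], [3, 9]]` → a = [[6, 6], [3, 9]]
`b = a.copy()` → b = [[6, 6], [3, 9]]
`a[0].append(72)` → a = [[6, 6, 72], [3, 9]]; b = [[6, 6, 72], [3, 9]]
`a.append([6, 4])` → a = [[6, 6, 72], [3, 9], [6, 4]]
`print(b)` → prints [[6, 6, 72], [3, 9]]

Answer: [[6, 6, 72], [3, 9]]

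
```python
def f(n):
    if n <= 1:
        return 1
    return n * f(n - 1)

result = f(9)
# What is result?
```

f(9) = 9 * 8 * 7 * 6 * 5 * 4 * 3 * 2 * 1 = 362880

Answer: 362880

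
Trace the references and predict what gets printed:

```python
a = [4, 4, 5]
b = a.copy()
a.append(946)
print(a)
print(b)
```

Key concept: list.copy() creates independent copy.
Step by step:
`a = [4, 4, 5]` → a = [4, 4, 5]
`b = a.copy()` → b = [4, 4, 5]
`a.append(946)` → a = [4, 4, 5, 946]
`print(a)` → prints [4, 4, 5, 946]
`print(b)` → prints [4, 4, 5]

Answer:
[4, 4, 5, 946]
[4, 4, 5]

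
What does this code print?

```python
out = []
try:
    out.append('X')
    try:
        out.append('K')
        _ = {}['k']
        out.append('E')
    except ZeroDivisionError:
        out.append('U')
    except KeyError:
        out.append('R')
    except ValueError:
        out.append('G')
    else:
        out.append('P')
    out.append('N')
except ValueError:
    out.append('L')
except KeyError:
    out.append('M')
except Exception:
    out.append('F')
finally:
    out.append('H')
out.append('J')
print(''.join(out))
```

Execution trace: 'X' (try body) → 'K' (inner try body) → 'R' (inner except KeyError) → 'N' (try body, no exception) → 'H' (finally) → 'J' (after the try/except). Output: XKRNHJ

Answer: XKRNHJ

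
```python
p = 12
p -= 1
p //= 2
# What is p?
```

Trace:
`p = 12` → p = 12
`p -= 1` → p = 11
`p //= 2` → p = 5
So p = 5

Answer: 5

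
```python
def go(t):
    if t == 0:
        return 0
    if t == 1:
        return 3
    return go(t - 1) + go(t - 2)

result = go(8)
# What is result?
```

Build up from base cases: go(0)=0, go(1)=3, go(2)=3, go(3)=6, go(4)=9, go(5)=15, go(6)=24, ..., go(8)=63

Answer: 63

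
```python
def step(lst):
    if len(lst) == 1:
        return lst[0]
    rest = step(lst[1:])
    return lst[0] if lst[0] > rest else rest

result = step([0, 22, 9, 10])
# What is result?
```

Recursive max over [0, 22, 9, 10] = 22

Answer: 22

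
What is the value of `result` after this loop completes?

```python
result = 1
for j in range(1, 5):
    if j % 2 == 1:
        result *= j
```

Product of odd numbers 1 to 4
`result` takes the values: 1 → 3

Answer: 3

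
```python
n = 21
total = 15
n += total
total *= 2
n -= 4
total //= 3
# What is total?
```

Trace:
`n = 21` → n = 21
`total = 15` → total = 15
`n += total` → n = 36
`total *= 2` → total = 30
`n -= 4` → n = 32
`total //= 3` → total = 10
So total = 10

Answer: 10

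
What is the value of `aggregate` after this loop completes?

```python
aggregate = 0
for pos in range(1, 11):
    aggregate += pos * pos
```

Sum of squares 1² to 10² = 385
`aggregate` takes the values: 0 → 1 → 5 → 14 → 30 → 55 → 91 → 140 → 204 → 285 → 385

Answer: 385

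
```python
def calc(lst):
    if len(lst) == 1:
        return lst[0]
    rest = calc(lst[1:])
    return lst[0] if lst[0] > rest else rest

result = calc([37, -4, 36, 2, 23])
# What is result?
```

Recursive max over [37, -4, 36, 2, 23] = 37

Answer: 37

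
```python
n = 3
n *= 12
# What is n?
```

Trace:
`n = 3` → n = 3
`n *= 12` → n = 36
So n = 36

Answer: 36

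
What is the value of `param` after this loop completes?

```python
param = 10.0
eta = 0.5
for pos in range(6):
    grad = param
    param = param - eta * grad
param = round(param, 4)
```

Gradient descent: w = 10.0 * (1 - 0.5)^6
`param` takes the values: 10.0 → 5.0 → 2.5 → 1.25 → 0.625 → 0.3125 → 0.15625 → 0.1562

Answer: 0.1562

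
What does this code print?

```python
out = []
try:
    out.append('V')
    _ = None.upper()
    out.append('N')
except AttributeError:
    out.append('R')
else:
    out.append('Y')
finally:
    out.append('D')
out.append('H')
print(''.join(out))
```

Execution trace: 'V' (try body) → 'R' (except AttributeError) → 'D' (finally) → 'H' (after the try/except). Output: VRDH

Answer: VRDH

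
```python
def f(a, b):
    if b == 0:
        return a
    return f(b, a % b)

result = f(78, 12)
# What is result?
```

f(78, 12) -> f(12, 6) -> f(6, 0) -> 6

Answer: 6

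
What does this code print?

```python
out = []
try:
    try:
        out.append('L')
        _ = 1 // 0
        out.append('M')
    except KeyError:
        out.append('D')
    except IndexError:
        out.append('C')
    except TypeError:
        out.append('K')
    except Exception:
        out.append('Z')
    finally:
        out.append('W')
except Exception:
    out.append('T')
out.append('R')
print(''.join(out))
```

Execution trace: 'L' (inner try body) → 'Z' (inner except Exception) → 'W' (inner finally) → 'R' (after the try/except). Output: LZWR

Answer: LZWR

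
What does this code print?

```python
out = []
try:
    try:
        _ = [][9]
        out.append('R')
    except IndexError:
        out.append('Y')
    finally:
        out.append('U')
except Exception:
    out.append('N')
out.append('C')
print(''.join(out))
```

Execution trace: 'Y' (inner except IndexError) → 'U' (inner finally) → 'C' (after the try/except). Output: YUC

Answer: YUC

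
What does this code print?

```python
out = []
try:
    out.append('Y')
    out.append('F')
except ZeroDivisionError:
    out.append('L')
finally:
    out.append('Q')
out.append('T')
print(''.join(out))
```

Execution trace: 'Y' (try body) → 'F' (try body, no exception) → 'Q' (finally) → 'T' (after the try/except). Output: YFQT

Answer: YFQT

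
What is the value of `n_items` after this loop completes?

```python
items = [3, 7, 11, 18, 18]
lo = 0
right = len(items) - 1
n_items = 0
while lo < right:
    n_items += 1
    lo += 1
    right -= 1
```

Iterations until pointers meet (list length 5)
`n_items` takes the values: 0 → 1 → 2

Answer: 2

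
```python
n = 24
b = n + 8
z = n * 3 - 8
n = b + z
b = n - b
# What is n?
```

Trace:
`n = 24` → n = 24
`b = n + 8` → b = 32
`z = n * 3 - 8` → z = 64
`n = b + z` → n = 96
`b = n - b` → b = 64
So n = 96

Answer: 96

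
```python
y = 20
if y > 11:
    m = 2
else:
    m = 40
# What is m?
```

Trace:
`y = 20` → y = 20
`if y > 11: ...` → y > 11 is True → m = 2
So m = 2

Answer: 2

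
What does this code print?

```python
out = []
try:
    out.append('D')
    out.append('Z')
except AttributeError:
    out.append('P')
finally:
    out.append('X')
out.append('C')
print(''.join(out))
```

Execution trace: 'D' (try body) → 'Z' (try body, no exception) → 'X' (finally) → 'C' (after the try/except). Output: DZXC

Answer: DZXC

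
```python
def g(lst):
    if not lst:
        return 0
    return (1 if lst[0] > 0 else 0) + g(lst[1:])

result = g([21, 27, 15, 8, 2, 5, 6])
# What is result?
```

Count of positive elements in [21, 27, 15, 8, 2, 5, 6] = 7

Answer: 7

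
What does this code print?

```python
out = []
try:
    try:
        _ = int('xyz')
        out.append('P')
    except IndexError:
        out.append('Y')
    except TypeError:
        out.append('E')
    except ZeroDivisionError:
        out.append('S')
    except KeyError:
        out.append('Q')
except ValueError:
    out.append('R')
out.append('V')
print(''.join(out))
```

Execution trace: 'R' (outer except ValueError) → 'V' (after the try/except). Output: RV

Answer: RV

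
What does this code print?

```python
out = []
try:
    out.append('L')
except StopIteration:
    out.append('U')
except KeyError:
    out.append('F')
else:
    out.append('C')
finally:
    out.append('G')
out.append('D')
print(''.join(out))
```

Execution trace: 'L' (try body, no exception) → 'C' (else) → 'G' (finally) → 'D' (after the try/except). Output: LCGD

Answer: LCGD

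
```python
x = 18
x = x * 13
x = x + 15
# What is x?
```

Trace:
`x = 18` → x = 18
`x = x * 13` → x = 234
`x = x + 15` → x = 249
So x = 249

Answer: 249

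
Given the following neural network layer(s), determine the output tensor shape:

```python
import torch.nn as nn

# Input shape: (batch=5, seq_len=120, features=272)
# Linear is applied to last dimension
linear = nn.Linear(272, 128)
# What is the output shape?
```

Input: (5, 120, 272) -> Output: (5, 120, 128)

Answer: (5, 120, 128)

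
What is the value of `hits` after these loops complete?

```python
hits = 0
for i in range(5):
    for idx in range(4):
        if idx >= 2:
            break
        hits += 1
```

Inner breaks at 2, outer runs 5 times
`hits` takes the values: 0 → 1 → 2 → 3 → 4 → 5 → 6 → 7 → 8 → 9 → 10

Answer: 10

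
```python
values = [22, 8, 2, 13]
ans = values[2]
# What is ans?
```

Trace:
`values = [22, 8, 2, 13]` → values = [22, 8, 2, 13]
`ans = values[2]` → ans = 2
So ans = 2

Answer: 2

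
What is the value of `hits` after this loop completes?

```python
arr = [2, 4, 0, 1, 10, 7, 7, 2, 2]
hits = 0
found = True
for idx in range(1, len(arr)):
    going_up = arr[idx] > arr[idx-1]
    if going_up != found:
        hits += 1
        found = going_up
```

Count direction changes in [2, 4, 0, 1, 10, 7, 7, 2, 2]
`hits` takes the values: 0 → 1 → 2 → 3

Answer: 3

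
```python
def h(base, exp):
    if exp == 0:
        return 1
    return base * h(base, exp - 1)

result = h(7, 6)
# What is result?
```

h(7, 6) = 7 * 7 * 7 * 7 * 7 * 7 = 117649

Answer: 117649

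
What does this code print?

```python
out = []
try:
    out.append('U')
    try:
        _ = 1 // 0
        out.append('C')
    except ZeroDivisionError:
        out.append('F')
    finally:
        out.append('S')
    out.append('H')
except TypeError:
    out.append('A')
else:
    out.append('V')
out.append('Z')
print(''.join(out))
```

Execution trace: 'U' (try body) → 'F' (inner except ZeroDivisionError) → 'S' (inner finally) → 'H' (try body, no exception) → 'V' (else) → 'Z' (after the try/except). Output: UFSHVZ

Answer: UFSHVZ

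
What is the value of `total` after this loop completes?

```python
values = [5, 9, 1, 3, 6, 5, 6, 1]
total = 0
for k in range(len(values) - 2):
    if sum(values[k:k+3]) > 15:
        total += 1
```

Count windows with sum > 15
`total` takes the values: 0 → 1

Answer: 1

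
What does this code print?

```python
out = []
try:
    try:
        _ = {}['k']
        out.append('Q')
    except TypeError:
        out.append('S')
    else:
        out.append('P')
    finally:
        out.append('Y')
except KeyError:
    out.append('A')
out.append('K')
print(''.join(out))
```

Execution trace: 'Y' (finally) → 'A' (outer except KeyError) → 'K' (after the try/except). Output: YAK

Answer: YAK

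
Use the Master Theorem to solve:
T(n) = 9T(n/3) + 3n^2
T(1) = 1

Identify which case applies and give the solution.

a=9, b=3, f(n)=3n^2. log_3(9) = 2. Since c=2 = 2, Case 2 applies: T(n) = Θ(n^log_b(a) · log n) = O(n^2 log n).

Answer: O(n^2 log n) - Case 2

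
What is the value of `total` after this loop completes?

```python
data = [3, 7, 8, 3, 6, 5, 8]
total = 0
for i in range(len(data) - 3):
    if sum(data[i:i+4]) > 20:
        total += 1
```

Count windows with sum > 20
`total` takes the values: 0 → 1 → 2 → 3 → 4

Answer: 4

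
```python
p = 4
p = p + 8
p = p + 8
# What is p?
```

Trace:
`p = 4` → p = 4
`p = p + 8` → p = 12
`p = p + 8` → p = 20
So p = 20

Answer: 20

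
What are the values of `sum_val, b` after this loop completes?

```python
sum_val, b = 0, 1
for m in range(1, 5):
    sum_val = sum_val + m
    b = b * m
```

Sum and factorial of 1 to 4
`sum_val, b` takes the values: (0, 1) → (1, 1) → (3, 1) → (3, 2) → (6, 2) → (6, 6) → (10, 6) → (10, 24)

Answer: 10, 24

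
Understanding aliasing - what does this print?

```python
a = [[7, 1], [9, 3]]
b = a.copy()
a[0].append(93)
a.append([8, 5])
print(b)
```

Key concept: shallow copy with nested lists.
Step by step:
`a = [[7, 1], [9, 3]]` → a = [[7, 1], [9, 3]]
`b = a.copy()` → b = [[7, 1], [9, 3]]
`a[0].append(93)` → a = [[7, 1, 93], [9, 3]]; b = [[7, 1, 93], [9, 3]]
`a.append([8, 5])` → a = [[7, 1, 93], [9, 3], [8, 5]]
`print(b)` → prints [[7, 1, 93], [9, 3]]

Answer: [[7, 1, 93], [9, 3]]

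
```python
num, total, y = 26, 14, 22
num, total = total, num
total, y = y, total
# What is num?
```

Trace:
`num, total, y = 26, 14, 22` → num = 26; total = 14; y = 22
`num, total = total, num` → num = 14; total = 26
`total, y = y, total` → total = 22; y = 26
So num = 14

Answer: 14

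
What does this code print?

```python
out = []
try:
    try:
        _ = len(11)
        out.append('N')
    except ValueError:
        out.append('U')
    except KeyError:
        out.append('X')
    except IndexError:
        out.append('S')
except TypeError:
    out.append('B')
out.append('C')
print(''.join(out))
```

Execution trace: 'B' (outer except TypeError) → 'C' (after the try/except). Output: BC

Answer: BC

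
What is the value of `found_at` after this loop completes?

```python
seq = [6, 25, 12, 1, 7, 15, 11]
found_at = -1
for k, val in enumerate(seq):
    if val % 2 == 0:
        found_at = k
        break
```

First even number index in [6, 25, 12, 1, 7, 15, 11]
`found_at` takes the values: -1 → 0

Answer: 0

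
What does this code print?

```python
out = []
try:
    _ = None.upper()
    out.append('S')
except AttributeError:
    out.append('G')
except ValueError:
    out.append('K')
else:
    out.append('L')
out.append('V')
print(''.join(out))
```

Execution trace: 'G' (except AttributeError) → 'V' (after the try/except). Output: GV

Answer: GV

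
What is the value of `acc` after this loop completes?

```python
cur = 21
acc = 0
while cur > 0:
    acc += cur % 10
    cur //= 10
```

Sum digits of 21
`acc` takes the values: 0 → 1 → 3

Answer: 3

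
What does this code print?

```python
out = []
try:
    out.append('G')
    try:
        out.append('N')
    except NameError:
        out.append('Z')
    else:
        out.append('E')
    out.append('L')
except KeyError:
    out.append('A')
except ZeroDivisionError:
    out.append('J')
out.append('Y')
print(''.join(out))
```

Execution trace: 'G' (try body) → 'N' (inner try body, no exception) → 'E' (inner else) → 'L' (try body, no exception) → 'Y' (after the try/except). Output: GNELY

Answer: GNELY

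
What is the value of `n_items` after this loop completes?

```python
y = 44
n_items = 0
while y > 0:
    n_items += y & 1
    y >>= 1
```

Count set bits in 44 (binary: 0b101100)
`n_items` takes the values: 0 → 1 → 2 → 3

Answer: 3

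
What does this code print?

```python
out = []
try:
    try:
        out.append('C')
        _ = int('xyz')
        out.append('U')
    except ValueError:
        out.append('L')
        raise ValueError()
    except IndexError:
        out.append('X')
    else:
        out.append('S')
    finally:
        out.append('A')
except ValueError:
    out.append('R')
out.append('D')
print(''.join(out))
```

Execution trace: 'C' (inner try body) → 'L' (inner except ValueError) → 'A' (inner finally) → 'R' (outer except ValueError) → 'D' (after the try/except). Output: CLARD

Answer: CLARD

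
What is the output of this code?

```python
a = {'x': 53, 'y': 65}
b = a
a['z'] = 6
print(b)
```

Key concept: dict aliasing.
Step by step:
`a = {'x': 53, 'y': 65}` → a = {'x': 53, 'y': 65}
`b = a` → b = {'x': 53, 'y': 65} (same object as a)
`a['z'] = 6` → a = {'x': 53, 'y': 65, 'z': 6} (same object as b); b = {'x': 53, 'y': 65, 'z': 6} (same object as a)
`print(b)` → prints {'x': 53, 'y': 65, 'z': 6}

Answer: {'x': 53, 'y': 65, 'z': 6}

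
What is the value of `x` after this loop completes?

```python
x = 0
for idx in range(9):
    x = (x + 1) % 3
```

Increment mod 3, 9 times = 0
`x` takes the values: 0 → 1 → 2 → 0 → 1 → 2 → 0 → 1 → 2 → 0

Answer: 0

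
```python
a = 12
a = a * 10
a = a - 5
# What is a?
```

Trace:
`a = 12` → a = 12
`a = a * 10` → a = 120
`a = a - 5` → a = 115
So a = 115

Answer: 115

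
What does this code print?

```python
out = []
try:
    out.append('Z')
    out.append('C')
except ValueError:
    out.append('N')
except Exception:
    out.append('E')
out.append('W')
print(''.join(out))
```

Execution trace: 'Z' (try body) → 'C' (try body, no exception) → 'W' (after the try/except). Output: ZCW

Answer: ZCW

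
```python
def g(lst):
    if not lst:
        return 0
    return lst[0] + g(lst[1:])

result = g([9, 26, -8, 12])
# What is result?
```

9 + 26 + (-8) + 12 + 0 = 39

Answer: 39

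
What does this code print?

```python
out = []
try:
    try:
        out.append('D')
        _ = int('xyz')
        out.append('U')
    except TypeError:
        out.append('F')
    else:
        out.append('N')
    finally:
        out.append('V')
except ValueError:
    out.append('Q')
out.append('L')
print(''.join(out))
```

Execution trace: 'D' (try body) → 'V' (finally) → 'Q' (outer except ValueError) → 'L' (after the try/except). Output: DVQL

Answer: DVQL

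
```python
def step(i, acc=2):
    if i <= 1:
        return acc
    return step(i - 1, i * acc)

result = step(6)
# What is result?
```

Accumulator trace (n, acc): (6, 2) -> (5, 12) -> (4, 60) -> (3, 240) -> (2, 720) -> (1, 1440) -> return 1440

Answer: 1440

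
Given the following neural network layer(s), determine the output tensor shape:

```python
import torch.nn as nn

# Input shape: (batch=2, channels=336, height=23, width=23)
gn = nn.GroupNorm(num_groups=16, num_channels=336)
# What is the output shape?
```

Input: (2, 336, 23, 23) -> Output: (2, 336, 23, 23)

Answer: (2, 336, 23, 23)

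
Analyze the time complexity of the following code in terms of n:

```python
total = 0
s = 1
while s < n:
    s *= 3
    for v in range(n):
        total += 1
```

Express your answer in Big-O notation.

Each loop level contributes: log n × n. Multiplying the contributions gives O(n log n).

Answer: O(n log n)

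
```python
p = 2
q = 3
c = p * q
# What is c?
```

Trace:
`p = 2` → p = 2
`q = 3` → q = 3
`c = p * q` → c = 6
So c = 6

Answer: 6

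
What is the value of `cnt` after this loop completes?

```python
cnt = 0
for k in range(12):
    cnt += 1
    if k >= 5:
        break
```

Loop breaks when k reaches 5, cnt is 6
`cnt` takes the values: 0 → 1 → 2 → 3 → 4 → 5 → 6

Answer: 6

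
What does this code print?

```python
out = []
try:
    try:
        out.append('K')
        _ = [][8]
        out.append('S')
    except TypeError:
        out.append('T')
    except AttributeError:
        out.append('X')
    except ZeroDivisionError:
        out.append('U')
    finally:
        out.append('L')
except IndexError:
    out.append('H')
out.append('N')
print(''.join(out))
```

Execution trace: 'K' (try body) → 'L' (finally) → 'H' (outer except IndexError) → 'N' (after the try/except). Output: KLHN

Answer: KLHN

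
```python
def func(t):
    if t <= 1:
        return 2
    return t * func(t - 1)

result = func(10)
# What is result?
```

func(10) = 10 * 9 * 8 * 7 * 6 * 5 * 4 * 3 * 2 * 2 = 7257600

Answer: 7257600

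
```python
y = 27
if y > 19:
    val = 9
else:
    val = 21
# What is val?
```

Trace:
`y = 27` → y = 27
`if y > 19: ...` → y > 19 is True → val = 9
So val = 9

Answer: 9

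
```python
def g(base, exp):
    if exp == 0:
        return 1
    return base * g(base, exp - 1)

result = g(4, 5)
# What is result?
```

g(4, 5) = 4 * 4 * 4 * 4 * 4 = 1024

Answer: 1024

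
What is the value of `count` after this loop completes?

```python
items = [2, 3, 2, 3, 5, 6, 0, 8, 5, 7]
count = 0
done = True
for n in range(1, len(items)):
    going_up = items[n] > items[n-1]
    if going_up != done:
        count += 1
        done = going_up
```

Count direction changes in [2, 3, 2, 3, 5, 6, 0, 8, 5, 7]
`count` takes the values: 0 → 1 → 2 → 3 → 4 → 5 → 6

Answer: 6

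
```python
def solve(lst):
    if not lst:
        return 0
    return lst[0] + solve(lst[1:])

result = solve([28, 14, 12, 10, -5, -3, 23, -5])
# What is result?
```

28 + 14 + 12 + 10 + (-5) + (-3) + 23 + (-5) + 0 = 74

Answer: 74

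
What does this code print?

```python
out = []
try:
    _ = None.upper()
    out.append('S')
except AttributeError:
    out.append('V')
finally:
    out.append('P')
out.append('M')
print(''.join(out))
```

Execution trace: 'V' (except AttributeError) → 'P' (finally) → 'M' (after the try/except). Output: VPM

Answer: VPM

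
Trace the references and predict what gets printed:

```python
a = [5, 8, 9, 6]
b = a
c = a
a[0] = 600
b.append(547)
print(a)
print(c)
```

Key concept: multiple aliases.
Step by step:
`a = [5, 8, 9, 6]` → a = [5, 8, 9, 6]
`b = a` → b = [5, 8, 9, 6] (same object as a)
`c = a` → c = [5, 8, 9, 6] (same object as a, b)
`a[0] = 600` → a = [600, 8, 9, 6] (same object as b, c); b = [600, 8, 9, 6] (same object as a, c); c = [600, 8, 9, 6] (same object as a, b)
`b.append(547)` → a = [600, 8, 9, 6, 547] (same object as b, c); b = [600, 8, 9, 6, 547] (same object as a, c); c = [600, 8, 9, 6, 547] (same object as a, b)
`print(a)` → prints [600, 8, 9, 6, 547]
`print(c)` → prints [600, 8, 9, 6, 547]

Answer:
[600, 8, 9, 6, 547]
[600, 8, 9, 6, 547]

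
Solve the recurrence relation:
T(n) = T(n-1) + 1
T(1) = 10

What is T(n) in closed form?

Unrolling: T(n) = T(1) + 1·(n-1) = 10 + 1(n-1) = n + 9.

Answer: T(n) = n + 9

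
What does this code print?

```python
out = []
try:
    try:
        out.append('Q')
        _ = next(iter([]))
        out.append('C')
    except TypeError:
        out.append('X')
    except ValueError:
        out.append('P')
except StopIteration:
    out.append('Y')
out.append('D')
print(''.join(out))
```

Execution trace: 'Q' (try body) → 'Y' (outer except StopIteration) → 'D' (after the try/except). Output: QYD

Answer: QYD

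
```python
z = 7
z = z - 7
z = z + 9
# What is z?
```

Trace:
`z = 7` → z = 7
`z = z - 7` → z = 0
`z = z + 9` → z = 9
So z = 9

Answer: 9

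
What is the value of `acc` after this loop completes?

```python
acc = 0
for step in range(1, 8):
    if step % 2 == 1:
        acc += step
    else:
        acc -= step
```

Add odd, subtract even
`acc` takes the values: 0 → 1 → -1 → 2 → -2 → 3 → -3 → 4

Answer: 4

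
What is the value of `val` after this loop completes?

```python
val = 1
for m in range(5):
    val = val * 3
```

Multiply by 3, 5 times: 1 * 3^5 = 243
`val` takes the values: 1 → 3 → 9 → 27 → 81 → 243

Answer: 243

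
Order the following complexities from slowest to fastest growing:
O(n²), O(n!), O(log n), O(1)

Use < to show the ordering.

Ordered by growth rate: O(1) < O(log n) < O(n²) < O(n!)

Answer: O(1) < O(log n) < O(n²) < O(n!)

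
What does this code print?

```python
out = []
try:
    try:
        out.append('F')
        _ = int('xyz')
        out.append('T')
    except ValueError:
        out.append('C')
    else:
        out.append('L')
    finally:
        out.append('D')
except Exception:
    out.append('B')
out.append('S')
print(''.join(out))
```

Execution trace: 'F' (inner try body) → 'C' (inner except ValueError) → 'D' (inner finally) → 'S' (after the try/except). Output: FCDS

Answer: FCDS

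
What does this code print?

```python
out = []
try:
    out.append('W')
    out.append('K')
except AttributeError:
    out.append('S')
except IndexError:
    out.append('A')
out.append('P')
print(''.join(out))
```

Execution trace: 'W' (try body) → 'K' (try body, no exception) → 'P' (after the try/except). Output: WKP

Answer: WKP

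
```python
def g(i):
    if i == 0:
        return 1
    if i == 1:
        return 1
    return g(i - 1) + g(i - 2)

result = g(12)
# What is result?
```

Build up from base cases: g(0)=1, g(1)=1, g(2)=2, g(3)=3, g(4)=5, g(5)=8, g(6)=13, ..., g(12)=233

Answer: 233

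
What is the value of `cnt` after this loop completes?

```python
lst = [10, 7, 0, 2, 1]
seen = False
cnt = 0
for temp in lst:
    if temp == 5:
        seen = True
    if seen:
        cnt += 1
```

Count elements after first 5 in [10, 7, 0, 2, 1]
`cnt` takes the values: 0

Answer: 0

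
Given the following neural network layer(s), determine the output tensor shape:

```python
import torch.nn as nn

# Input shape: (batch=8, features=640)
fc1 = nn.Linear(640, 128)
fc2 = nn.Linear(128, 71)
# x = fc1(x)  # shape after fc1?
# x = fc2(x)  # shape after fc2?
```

Input: (8, 640) -> after fc1: (8, 128) -> Output: (8, 71)

Answer: (8, 71)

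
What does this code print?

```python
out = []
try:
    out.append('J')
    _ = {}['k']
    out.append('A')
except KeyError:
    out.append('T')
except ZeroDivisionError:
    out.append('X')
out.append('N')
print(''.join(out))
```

Execution trace: 'J' (try body) → 'T' (except KeyError) → 'N' (after the try/except). Output: JTN

Answer: JTN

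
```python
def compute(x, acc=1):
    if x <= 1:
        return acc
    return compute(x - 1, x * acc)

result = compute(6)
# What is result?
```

Accumulator trace (n, acc): (6, 1) -> (5, 6) -> (4, 30) -> (3, 120) -> (2, 360) -> (1, 720) -> return 720

Answer: 720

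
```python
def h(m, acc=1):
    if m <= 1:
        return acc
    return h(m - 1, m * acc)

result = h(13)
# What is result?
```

Accumulator trace (n, acc): (13, 1) -> (12, 13) -> (11, 156) -> (10, 1716) -> (9, 17160) -> (8, 154440) -> (7, 1235520) -> (6, 8648640) -> (5, 51891840) -> (4, 259459200) -> (3, 1037836800) -> (2, 3113510400) -> (1, 6227020800) -> return 6227020800

Answer: 6227020800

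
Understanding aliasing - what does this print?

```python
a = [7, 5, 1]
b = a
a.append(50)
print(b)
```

Key concept: basic list aliasing.
Step by step:
`a = [7, 5, 1]` → a = [7, 5, 1]
`b = a` → b = [7, 5, 1] (same object as a)
`a.append(50)` → a = [7, 5, 1, 50] (same object as b); b = [7, 5, 1, 50] (same object as a)
`print(b)` → prints [7, 5, 1, 50]

Answer: [7, 5, 1, 50]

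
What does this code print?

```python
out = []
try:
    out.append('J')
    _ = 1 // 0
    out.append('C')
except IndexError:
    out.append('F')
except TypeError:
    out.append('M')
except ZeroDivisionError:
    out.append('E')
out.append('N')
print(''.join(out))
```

Execution trace: 'J' (try body) → 'E' (except ZeroDivisionError) → 'N' (after the try/except). Output: JEN

Answer: JEN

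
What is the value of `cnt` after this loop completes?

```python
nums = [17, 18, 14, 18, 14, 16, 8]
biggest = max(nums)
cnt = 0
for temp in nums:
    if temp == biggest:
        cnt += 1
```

Count of max value 18 in [17, 18, 14, 18, 14, 16, 8]
`cnt` takes the values: 0 → 1 → 2

Answer: 2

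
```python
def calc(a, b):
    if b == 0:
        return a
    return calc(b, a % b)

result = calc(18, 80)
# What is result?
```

calc(18, 80) -> calc(80, 18) -> calc(18, 8) -> calc(8, 2) -> calc(2, 0) -> 2

Answer: 2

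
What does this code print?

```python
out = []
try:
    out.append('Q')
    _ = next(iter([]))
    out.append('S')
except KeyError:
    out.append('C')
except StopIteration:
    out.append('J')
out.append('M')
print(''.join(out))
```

Execution trace: 'Q' (try body) → 'J' (except StopIteration) → 'M' (after the try/except). Output: QJM

Answer: QJM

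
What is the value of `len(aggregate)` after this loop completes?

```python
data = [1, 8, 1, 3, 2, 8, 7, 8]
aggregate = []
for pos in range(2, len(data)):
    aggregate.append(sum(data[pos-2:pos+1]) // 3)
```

Number of 3-element averages
`aggregate` takes the values: [] → [3] → [3, 4] → [3, 4, 2] → [3, 4, 2, 4] → [3, 4, 2, 4, 5] → [3, 4, 2, 4, 5, 7]
So `len(aggregate)` = 6

Answer: 6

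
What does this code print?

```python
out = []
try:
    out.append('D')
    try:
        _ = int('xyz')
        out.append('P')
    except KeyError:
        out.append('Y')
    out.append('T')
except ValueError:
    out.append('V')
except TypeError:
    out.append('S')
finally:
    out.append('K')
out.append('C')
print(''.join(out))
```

Execution trace: 'D' (try body) → 'V' (except ValueError) → 'K' (finally) → 'C' (after the try/except). Output: DVKC

Answer: DVKC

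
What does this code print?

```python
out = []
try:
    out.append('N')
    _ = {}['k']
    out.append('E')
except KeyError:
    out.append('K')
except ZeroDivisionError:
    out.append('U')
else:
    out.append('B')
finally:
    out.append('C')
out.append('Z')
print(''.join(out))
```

Execution trace: 'N' (try body) → 'K' (except KeyError) → 'C' (finally) → 'Z' (after the try/except). Output: NKCZ

Answer: NKCZ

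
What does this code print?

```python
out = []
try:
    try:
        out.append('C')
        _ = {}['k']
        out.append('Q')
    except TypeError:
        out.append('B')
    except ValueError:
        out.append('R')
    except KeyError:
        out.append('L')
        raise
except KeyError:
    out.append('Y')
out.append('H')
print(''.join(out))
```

Execution trace: 'C' (inner try body) → 'L' (inner except KeyError) → 'Y' (outer except KeyError) → 'H' (after the try/except). Output: CLYH

Answer: CLYH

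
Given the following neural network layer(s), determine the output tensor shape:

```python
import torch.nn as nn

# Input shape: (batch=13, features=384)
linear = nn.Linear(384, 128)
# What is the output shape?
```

Input: (13, 384) -> Output: (13, 128)

Answer: (13, 128)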